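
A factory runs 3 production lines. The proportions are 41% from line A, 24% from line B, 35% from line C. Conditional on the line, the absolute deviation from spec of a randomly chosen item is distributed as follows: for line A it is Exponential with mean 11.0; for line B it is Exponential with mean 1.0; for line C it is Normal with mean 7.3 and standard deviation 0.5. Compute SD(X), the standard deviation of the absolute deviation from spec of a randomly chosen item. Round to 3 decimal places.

8.067

Per component, A: μ=11, E[X²]=242; B: μ=1, E[X²]=2; C: μ=7.3, E[X²]=53.54.
E[X] = 0.41·11 + 0.24·1 + 0.35·7.3 = 7.305.
E[X²] = 0.41·242 + 0.24·2 + 0.35·53.54 = 118.439.
Var(X) = E[X²] − (E[X])² = 118.439 − 53.363 = 65.076.
SD(X) = √65.076 = 8.06697.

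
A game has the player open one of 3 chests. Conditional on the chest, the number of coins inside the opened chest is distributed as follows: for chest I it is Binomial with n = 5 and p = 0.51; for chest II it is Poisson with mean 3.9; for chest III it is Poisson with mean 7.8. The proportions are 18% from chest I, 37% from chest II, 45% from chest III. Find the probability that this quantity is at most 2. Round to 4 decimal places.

Conditional on each chest, P(X ≤ 2): I: 0.481255; II: 0.253125; III: 0.0160698.
By total probability, P(X ≤ 2) = 0.18·0.481255 + 0.37·0.253125 + 0.45·0.0160698 = 0.187514.

0.1875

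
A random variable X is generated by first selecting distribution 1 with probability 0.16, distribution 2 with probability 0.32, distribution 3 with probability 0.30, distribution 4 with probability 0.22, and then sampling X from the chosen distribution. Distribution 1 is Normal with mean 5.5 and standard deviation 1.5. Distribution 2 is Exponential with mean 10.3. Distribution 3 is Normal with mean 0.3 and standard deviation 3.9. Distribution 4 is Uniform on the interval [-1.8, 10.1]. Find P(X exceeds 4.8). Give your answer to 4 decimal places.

Conditional on each component, P(X > 4.8): 1: 0.679631; 2: 0.627495; 3: 0.124282; 4: 0.445378.
By total probability, P(X > 4.8) = 0.16·0.679631 + 0.32·0.627495 + 0.3·0.124282 + 0.22·0.445378 = 0.444807.

0.4448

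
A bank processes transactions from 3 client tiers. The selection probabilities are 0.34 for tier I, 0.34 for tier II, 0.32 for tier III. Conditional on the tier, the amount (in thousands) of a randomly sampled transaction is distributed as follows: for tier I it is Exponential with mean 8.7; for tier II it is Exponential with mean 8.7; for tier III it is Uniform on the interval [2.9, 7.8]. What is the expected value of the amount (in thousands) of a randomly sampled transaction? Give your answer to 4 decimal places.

7.6280

Component means — I: 8.7; II: 8.7; III: 5.35.
E[X] = 0.34·8.7 + 0.34·8.7 + 0.32·5.35 = 7.628.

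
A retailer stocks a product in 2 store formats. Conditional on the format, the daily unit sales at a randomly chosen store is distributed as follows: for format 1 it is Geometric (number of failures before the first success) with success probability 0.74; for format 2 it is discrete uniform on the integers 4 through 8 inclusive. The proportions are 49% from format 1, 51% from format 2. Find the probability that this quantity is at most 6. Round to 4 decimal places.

0.7960

Conditional on each format, P(X ≤ 6): 1: 0.99992; 2: 0.6.
By total probability, P(X ≤ 6) = 0.49·0.99992 + 0.51·0.6 = 0.795961.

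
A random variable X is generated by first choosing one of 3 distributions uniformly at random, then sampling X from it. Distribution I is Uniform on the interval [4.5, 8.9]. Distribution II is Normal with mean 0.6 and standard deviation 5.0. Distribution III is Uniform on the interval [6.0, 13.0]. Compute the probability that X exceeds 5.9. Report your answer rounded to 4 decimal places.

Conditional on each component, P(X > 5.9): I: 0.681818; II: 0.144572; III: 1.
By total probability, P(X > 5.9) = 0.333333·0.681818 + 0.333333·0.144572 + 0.333333·1 = 0.608797.

0.6088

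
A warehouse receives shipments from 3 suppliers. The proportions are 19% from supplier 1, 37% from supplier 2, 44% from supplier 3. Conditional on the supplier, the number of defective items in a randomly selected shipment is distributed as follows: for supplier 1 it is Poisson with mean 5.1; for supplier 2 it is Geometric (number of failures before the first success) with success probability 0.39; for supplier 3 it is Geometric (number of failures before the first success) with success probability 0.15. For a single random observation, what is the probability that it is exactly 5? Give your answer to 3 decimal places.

Conditional on each supplier, P(X = 5): 1: 0.175294; 2: 0.0329393; 3: 0.0665558.
By total probability, P(X = 5) = 0.19·0.175294 + 0.37·0.0329393 + 0.44·0.0665558 = 0.074778.

0.075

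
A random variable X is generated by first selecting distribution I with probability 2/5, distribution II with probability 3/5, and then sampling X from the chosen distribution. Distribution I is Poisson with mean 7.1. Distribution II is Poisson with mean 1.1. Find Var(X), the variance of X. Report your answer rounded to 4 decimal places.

Per component, I: μ=7.1, E[X²]=57.51; II: μ=1.1, E[X²]=2.31.
E[X] = 0.4·7.1 + 0.6·1.1 = 3.5.
E[X²] = 0.4·57.51 + 0.6·2.31 = 24.39.
Var(X) = E[X²] − (E[X])² = 24.39 − 12.25 = 12.14.

12.1400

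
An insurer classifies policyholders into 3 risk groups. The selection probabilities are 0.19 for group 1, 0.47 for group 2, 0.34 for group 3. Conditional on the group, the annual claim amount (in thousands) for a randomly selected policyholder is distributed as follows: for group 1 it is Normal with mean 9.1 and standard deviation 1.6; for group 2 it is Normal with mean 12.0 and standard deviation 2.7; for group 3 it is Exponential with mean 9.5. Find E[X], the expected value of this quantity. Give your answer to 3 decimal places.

Component means — 1: 9.1; 2: 12; 3: 9.5.
E[X] = 0.19·9.1 + 0.47·12 + 0.34·9.5 = 10.599.

10.599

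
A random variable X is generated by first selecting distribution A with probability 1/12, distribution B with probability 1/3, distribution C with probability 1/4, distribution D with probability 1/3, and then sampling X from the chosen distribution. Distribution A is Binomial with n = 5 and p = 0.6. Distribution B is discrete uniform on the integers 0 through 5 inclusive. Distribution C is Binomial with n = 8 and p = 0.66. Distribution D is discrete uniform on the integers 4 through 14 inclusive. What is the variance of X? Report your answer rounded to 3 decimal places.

Per component, A: μ=3, E[X²]=10.2; B: μ=2.5, E[X²]=9.16667; C: μ=5.28, E[X²]=29.6736; D: μ=9, E[X²]=91.
E[X] = 0.0833333·3 + 0.333333·2.5 + 0.25·5.28 + 0.333333·9 = 5.40333.
E[X²] = 0.0833333·10.2 + 0.333333·9.16667 + 0.25·29.6736 + 0.333333·91 = 41.6573.
Var(X) = E[X²] − (E[X])² = 41.6573 − 29.196 = 12.4613.

12.461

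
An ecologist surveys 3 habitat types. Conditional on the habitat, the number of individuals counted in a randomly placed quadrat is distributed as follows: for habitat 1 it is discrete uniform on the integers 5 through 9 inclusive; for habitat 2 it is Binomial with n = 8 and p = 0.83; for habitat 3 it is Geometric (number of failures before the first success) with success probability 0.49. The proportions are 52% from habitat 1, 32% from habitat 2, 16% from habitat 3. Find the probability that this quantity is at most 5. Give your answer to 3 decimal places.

0.306

Conditional on each habitat, P(X ≤ 5): 1: 0.2; 2: 0.14116; 3: 0.982404.
By total probability, P(X ≤ 5) = 0.52·0.2 + 0.32·0.14116 + 0.16·0.982404 = 0.306356.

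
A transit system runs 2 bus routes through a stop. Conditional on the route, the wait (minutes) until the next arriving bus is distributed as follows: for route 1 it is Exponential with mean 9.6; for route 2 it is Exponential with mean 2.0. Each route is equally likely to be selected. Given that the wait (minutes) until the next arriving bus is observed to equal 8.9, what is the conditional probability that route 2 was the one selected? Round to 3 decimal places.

0.124

Likelihoods f(8.9 | ·): 1: 0.0412194; 2: 0.00583928.
Posterior ∝ prior × likelihood. Numerator for 2: 0.5·0.00583928 = 0.00291964.
Normalizing constant: 0.5·0.0412194 + 0.5·0.00583928 = 0.0235293.
P(2 | observation) = 0.00291964 / 0.0235293 = 0.124085.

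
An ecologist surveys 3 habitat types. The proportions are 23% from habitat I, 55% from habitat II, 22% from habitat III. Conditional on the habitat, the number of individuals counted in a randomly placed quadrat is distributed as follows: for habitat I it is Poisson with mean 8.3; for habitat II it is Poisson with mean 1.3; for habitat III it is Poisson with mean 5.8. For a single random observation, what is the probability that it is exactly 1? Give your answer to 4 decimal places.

0.1992

Conditional on each habitat, P(X = 1): I: 0.00206269; II: 0.354291; III: 0.0175598.
By total probability, P(X = 1) = 0.23·0.00206269 + 0.55·0.354291 + 0.22·0.0175598 = 0.199198.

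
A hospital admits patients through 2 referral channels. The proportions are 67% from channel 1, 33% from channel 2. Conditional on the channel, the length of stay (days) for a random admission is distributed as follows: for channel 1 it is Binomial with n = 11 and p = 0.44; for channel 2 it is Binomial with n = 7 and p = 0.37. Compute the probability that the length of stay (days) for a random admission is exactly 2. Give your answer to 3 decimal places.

0.133

Conditional on each channel, P(X = 2): 1: 0.0576714; 2: 0.285316.
By total probability, P(X = 2) = 0.67·0.0576714 + 0.33·0.285316 = 0.132794.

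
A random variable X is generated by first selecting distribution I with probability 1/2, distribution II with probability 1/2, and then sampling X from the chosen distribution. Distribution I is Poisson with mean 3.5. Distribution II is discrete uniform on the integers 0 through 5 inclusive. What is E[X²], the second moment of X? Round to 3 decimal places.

12.458

For each component E[X²] = Var + (mean)², giving I: 15.75; II: 9.16667.
Overall E[X²] = 0.5·15.75 + 0.5·9.16667 = 12.4583.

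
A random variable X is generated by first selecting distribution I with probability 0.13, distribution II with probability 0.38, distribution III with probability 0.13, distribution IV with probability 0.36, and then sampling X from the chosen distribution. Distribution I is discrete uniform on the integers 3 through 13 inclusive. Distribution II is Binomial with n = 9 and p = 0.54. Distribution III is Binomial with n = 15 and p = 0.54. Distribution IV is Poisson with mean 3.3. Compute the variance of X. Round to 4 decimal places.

Per component, I: μ=8, E[X²]=74; II: μ=4.86, E[X²]=25.8552; III: μ=8.1, E[X²]=69.336; IV: μ=3.3, E[X²]=14.19.
E[X] = 0.13·8 + 0.38·4.86 + 0.13·8.1 + 0.36·3.3 = 5.1278.
E[X²] = 0.13·74 + 0.38·25.8552 + 0.13·69.336 + 0.36·14.19 = 33.5671.
Var(X) = E[X²] − (E[X])² = 33.5671 − 26.2943 = 7.27272.

7.2727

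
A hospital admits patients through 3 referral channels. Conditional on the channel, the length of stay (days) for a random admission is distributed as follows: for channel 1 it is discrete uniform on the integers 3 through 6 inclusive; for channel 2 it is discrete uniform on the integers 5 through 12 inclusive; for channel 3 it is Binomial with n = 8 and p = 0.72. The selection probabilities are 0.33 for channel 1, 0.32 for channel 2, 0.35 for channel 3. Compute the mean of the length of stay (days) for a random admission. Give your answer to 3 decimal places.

6.221

Component means — 1: 4.5; 2: 8.5; 3: 5.76.
E[X] = 0.33·4.5 + 0.32·8.5 + 0.35·5.76 = 6.221.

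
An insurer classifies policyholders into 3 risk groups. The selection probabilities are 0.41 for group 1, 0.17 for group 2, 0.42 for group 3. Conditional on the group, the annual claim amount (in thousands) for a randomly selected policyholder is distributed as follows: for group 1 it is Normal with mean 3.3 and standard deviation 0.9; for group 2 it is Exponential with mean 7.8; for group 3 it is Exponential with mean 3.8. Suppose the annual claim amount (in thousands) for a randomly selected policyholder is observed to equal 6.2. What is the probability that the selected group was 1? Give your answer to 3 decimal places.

Likelihoods f(6.2 | ·): 1: 0.00246655; 2: 0.0579025; 3: 0.0514791.
Posterior ∝ prior × likelihood. Numerator for 1: 0.41·0.00246655 = 0.00101128.
Normalizing constant: 0.41·0.00246655 + 0.17·0.0579025 + 0.42·0.0514791 = 0.0324759.
P(1 | observation) = 0.00101128 / 0.0324759 = 0.0311395.

0.031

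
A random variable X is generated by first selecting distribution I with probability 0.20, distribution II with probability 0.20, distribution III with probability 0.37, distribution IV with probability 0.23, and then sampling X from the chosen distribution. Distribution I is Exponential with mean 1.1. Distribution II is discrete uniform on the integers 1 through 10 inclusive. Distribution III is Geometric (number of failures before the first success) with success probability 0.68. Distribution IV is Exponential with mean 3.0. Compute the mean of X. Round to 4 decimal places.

Component means — I: 1.1; II: 5.5; III: 0.470588; IV: 3.
E[X] = 0.2·1.1 + 0.2·5.5 + 0.37·0.470588 + 0.23·3 = 2.18412.

2.1841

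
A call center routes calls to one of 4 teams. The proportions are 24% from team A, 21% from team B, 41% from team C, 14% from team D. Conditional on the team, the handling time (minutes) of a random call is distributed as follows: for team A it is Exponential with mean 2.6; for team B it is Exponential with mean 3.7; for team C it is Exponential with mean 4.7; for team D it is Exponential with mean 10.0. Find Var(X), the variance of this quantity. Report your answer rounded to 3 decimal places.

32.754

Per component, A: μ=2.6, E[X²]=13.52; B: μ=3.7, E[X²]=27.38; C: μ=4.7, E[X²]=44.18; D: μ=10, E[X²]=200.
E[X] = 0.24·2.6 + 0.21·3.7 + 0.41·4.7 + 0.14·10 = 4.728.
E[X²] = 0.24·13.52 + 0.21·27.38 + 0.41·44.18 + 0.14·200 = 55.1084.
Var(X) = E[X²] − (E[X])² = 55.1084 − 22.354 = 32.7544.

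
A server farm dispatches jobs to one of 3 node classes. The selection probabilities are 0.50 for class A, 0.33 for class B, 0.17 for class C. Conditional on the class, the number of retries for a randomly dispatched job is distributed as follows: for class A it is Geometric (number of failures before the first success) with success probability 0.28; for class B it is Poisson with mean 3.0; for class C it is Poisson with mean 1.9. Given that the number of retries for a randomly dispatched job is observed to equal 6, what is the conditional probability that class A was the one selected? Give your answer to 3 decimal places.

0.516

Likelihoods P(X=6 | ·): A: 0.0390079; B: 0.0504094; C: 0.00977304.
Posterior ∝ prior × likelihood. Numerator for A: 0.5·0.0390079 = 0.019504.
Normalizing constant: 0.5·0.0390079 + 0.33·0.0504094 + 0.17·0.00977304 = 0.0378005.
P(A | observation) = 0.019504 / 0.0378005 = 0.515971.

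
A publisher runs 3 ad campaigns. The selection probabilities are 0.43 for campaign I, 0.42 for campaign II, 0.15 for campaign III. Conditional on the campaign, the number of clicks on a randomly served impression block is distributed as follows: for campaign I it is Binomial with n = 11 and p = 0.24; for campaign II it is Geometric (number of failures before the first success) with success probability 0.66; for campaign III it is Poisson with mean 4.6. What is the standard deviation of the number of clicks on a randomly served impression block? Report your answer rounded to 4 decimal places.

1.9987

Per component, I: μ=2.64, E[X²]=8.976; II: μ=0.515152, E[X²]=1.04591; III: μ=4.6, E[X²]=25.76.
E[X] = 0.43·2.64 + 0.42·0.515152 + 0.15·4.6 = 2.04156.
E[X²] = 0.43·8.976 + 0.42·1.04591 + 0.15·25.76 = 8.16296.
Var(X) = E[X²] − (E[X])² = 8.16296 − 4.16798 = 3.99498.
SD(X) = √3.99498 = 1.99875.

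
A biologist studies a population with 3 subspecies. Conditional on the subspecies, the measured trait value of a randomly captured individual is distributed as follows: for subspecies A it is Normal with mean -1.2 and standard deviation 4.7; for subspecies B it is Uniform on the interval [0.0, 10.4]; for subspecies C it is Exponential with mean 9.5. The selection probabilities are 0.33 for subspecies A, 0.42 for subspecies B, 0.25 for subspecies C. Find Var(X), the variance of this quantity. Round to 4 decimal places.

50.7017

Per component, A: μ=-1.2, E[X²]=23.53; B: μ=5.2, E[X²]=36.0533; C: μ=9.5, E[X²]=180.5.
E[X] = 0.33·-1.2 + 0.42·5.2 + 0.25·9.5 = 4.163.
E[X²] = 0.33·23.53 + 0.42·36.0533 + 0.25·180.5 = 68.0323.
Var(X) = E[X²] − (E[X])² = 68.0323 − 17.3306 = 50.7017.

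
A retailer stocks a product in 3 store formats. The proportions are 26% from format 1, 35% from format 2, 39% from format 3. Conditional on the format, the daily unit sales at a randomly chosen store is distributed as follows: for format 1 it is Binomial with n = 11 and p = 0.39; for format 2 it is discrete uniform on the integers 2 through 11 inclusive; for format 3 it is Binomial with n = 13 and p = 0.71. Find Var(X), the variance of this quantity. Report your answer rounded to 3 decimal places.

Per component, 1: μ=4.29, E[X²]=21.021; 2: μ=6.5, E[X²]=50.5; 3: μ=9.23, E[X²]=87.8696.
E[X] = 0.26·4.29 + 0.35·6.5 + 0.39·9.23 = 6.9901.
E[X²] = 0.26·21.021 + 0.35·50.5 + 0.39·87.8696 = 57.4096.
Var(X) = E[X²] − (E[X])² = 57.4096 − 48.8615 = 8.54811.

8.548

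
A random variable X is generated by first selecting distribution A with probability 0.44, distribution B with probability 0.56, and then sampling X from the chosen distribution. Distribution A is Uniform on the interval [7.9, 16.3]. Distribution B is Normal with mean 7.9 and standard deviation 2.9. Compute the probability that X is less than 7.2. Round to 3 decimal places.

Conditional on each component, P(X < 7.2): A: 0; B: 0.404631.
By total probability, P(X < 7.2) = 0.44·0 + 0.56·0.404631 = 0.226593.

0.227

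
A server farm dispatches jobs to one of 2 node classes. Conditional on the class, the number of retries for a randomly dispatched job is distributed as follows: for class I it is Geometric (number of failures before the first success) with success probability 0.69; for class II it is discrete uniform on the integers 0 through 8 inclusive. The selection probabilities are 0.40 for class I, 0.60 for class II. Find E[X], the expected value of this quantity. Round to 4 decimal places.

2.5797

Component means — I: 0.449275; II: 4.
E[X] = 0.4·0.449275 + 0.6·4 = 2.57971.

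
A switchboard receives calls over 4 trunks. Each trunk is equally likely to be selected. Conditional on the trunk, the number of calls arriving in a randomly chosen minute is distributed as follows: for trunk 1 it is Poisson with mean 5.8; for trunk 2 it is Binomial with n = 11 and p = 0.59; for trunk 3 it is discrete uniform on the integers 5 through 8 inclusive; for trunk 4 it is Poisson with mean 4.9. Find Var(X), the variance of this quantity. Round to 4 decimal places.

4.0817

Per component, 1: μ=5.8, E[X²]=39.44; 2: μ=6.49, E[X²]=44.781; 3: μ=6.5, E[X²]=43.5; 4: μ=4.9, E[X²]=28.91.
E[X] = 0.25·5.8 + 0.25·6.49 + 0.25·6.5 + 0.25·4.9 = 5.9225.
E[X²] = 0.25·39.44 + 0.25·44.781 + 0.25·43.5 + 0.25·28.91 = 39.1578.
Var(X) = E[X²] − (E[X])² = 39.1578 − 35.076 = 4.08174.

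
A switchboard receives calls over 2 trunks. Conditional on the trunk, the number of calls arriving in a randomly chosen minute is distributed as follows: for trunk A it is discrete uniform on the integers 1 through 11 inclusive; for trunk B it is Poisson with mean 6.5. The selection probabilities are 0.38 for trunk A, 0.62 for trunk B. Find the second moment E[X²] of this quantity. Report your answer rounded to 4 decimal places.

For each component E[X²] = Var + (mean)², giving A: 46; B: 48.75.
Overall E[X²] = 0.38·46 + 0.62·48.75 = 47.705.

47.7050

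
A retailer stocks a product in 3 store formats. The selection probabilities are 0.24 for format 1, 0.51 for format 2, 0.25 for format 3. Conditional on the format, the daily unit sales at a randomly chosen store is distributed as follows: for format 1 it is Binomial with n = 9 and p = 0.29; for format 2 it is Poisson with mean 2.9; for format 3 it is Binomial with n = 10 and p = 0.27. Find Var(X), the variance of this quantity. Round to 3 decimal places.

2.432

Per component, 1: μ=2.61, E[X²]=8.6652; 2: μ=2.9, E[X²]=11.31; 3: μ=2.7, E[X²]=9.261.
E[X] = 0.24·2.61 + 0.51·2.9 + 0.25·2.7 = 2.7804.
E[X²] = 0.24·8.6652 + 0.51·11.31 + 0.25·9.261 = 10.163.
Var(X) = E[X²] − (E[X])² = 10.163 − 7.73062 = 2.43237.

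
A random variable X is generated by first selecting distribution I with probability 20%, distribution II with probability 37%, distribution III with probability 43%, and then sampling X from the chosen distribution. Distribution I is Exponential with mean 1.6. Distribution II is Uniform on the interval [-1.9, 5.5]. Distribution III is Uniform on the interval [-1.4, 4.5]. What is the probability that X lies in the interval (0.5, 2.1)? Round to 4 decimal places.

0.2891

Conditional on each component, P(0.5 < X < 2.1): I: 0.462469; II: 0.216216; III: 0.271186.
By total probability, P(0.5 < X < 2.1) = 0.2·0.462469 + 0.37·0.216216 + 0.43·0.271186 = 0.289104.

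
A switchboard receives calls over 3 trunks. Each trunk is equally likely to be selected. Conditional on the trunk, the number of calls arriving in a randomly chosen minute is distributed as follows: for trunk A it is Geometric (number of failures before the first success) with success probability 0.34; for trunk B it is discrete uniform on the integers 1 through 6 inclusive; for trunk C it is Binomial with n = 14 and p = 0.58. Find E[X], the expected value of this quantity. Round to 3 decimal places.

4.520

Component means — A: 1.94118; B: 3.5; C: 8.12.
E[X] = 0.333333·1.94118 + 0.333333·3.5 + 0.333333·8.12 = 4.52039.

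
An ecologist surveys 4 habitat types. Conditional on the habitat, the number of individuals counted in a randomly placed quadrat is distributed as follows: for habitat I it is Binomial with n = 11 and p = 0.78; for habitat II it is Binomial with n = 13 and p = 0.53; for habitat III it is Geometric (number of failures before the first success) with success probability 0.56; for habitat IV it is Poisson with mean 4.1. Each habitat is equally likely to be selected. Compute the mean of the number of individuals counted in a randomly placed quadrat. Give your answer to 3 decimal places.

5.089

Component means — I: 8.58; II: 6.89; III: 0.785714; IV: 4.1.
E[X] = 0.25·8.58 + 0.25·6.89 + 0.25·0.785714 + 0.25·4.1 = 5.08893.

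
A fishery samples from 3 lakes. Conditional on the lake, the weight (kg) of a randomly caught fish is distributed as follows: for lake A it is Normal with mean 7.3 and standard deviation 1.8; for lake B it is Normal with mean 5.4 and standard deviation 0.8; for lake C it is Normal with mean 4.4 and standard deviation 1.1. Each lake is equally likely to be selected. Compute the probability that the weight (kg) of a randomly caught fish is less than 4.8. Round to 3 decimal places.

Conditional on each lake, P(X < 4.8): A: 0.0824333; B: 0.226627; C: 0.641935.
By total probability, P(X < 4.8) = 0.333333·0.0824333 + 0.333333·0.226627 + 0.333333·0.641935 = 0.316999.

0.317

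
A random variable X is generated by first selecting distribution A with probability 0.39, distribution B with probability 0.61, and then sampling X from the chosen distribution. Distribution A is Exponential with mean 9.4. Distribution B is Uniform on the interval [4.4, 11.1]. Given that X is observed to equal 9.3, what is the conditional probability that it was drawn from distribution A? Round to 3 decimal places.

Likelihoods f(9.3 | ·): A: 0.0395547; B: 0.149254.
Posterior ∝ prior × likelihood. Numerator for A: 0.39·0.0395547 = 0.0154263.
Normalizing constant: 0.39·0.0395547 + 0.61·0.149254 = 0.106471.
P(A | observation) = 0.0154263 / 0.106471 = 0.144887.

0.145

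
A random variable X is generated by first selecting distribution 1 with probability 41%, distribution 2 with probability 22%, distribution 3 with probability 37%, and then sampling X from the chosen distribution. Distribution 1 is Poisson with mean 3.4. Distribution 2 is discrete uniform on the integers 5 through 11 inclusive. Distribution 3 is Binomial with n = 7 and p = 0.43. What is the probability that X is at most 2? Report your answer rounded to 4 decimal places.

Conditional on each component, P(X ≤ 2): 1: 0.33974; 2: 0; 3: 0.356412.
By total probability, P(X ≤ 2) = 0.41·0.33974 + 0.22·0 + 0.37·0.356412 = 0.271166.

0.2712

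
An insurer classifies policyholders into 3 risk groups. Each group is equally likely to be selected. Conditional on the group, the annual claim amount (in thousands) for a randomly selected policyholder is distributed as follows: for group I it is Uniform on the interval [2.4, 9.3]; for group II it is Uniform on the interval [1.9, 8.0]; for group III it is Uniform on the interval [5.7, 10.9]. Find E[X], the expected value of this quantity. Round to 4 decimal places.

6.3667

Component means — I: 5.85; II: 4.95; III: 8.3.
E[X] = 0.333333·5.85 + 0.333333·4.95 + 0.333333·8.3 = 6.36667.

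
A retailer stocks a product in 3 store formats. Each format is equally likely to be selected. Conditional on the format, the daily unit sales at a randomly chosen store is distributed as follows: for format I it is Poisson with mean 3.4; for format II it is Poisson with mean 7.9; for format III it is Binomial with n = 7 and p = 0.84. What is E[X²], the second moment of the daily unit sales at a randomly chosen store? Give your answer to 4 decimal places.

For each component E[X²] = Var + (mean)², giving I: 14.96; II: 70.31; III: 35.5152.
Overall E[X²] = 0.333333·14.96 + 0.333333·70.31 + 0.333333·35.5152 = 40.2617.

40.2617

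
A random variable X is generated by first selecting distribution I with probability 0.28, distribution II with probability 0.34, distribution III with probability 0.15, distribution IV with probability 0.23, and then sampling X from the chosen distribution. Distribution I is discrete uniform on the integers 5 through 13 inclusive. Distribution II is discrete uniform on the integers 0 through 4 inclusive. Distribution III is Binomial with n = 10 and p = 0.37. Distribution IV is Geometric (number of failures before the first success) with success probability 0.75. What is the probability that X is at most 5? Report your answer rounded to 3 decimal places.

Conditional on each component, P(X ≤ 5): I: 0.111111; II: 1; III: 0.879497; IV: 0.999756.
By total probability, P(X ≤ 5) = 0.28·0.111111 + 0.34·1 + 0.15·0.879497 + 0.23·0.999756 = 0.73298.

0.733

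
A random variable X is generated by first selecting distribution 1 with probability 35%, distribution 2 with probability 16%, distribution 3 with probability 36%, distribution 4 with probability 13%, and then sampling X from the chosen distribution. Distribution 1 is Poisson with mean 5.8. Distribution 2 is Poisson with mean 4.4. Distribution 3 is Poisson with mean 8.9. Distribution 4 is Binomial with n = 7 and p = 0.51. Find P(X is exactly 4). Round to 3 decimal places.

Conditional on each component, P(X = 4): 1: 0.142755; 2: 0.191736; 3: 0.0356556; 4: 0.278572.
By total probability, P(X = 4) = 0.35·0.142755 + 0.16·0.191736 + 0.36·0.0356556 + 0.13·0.278572 = 0.129693.

0.130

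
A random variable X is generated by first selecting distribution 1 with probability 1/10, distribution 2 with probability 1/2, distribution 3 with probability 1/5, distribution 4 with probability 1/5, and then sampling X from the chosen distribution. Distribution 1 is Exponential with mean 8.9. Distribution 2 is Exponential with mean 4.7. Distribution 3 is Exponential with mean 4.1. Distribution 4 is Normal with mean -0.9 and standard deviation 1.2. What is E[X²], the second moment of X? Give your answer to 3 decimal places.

45.106

For each component E[X²] = Var + (mean)², giving 1: 158.42; 2: 44.18; 3: 33.62; 4: 2.25.
Overall E[X²] = 0.1·158.42 + 0.5·44.18 + 0.2·33.62 + 0.2·2.25 = 45.106.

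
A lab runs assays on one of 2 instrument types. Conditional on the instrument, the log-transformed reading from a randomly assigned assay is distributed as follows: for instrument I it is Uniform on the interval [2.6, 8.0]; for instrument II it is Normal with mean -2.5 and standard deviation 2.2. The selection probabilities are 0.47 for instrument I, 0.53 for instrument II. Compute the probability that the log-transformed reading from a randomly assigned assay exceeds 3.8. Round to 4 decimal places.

Conditional on each instrument, P(X > 3.8): I: 0.777778; II: 0.00209404.
By total probability, P(X > 3.8) = 0.47·0.777778 + 0.53·0.00209404 = 0.366665.

0.3667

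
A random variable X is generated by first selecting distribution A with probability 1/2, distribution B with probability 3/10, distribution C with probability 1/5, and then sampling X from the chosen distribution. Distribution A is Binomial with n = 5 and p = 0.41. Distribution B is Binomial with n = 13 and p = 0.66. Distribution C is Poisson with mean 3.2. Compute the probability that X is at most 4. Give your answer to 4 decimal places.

0.6534

Conditional on each component, P(X ≤ 4): A: 0.988414; B: 0.0101946; C: 0.780613.
By total probability, P(X ≤ 4) = 0.5·0.988414 + 0.3·0.0101946 + 0.2·0.780613 = 0.653388.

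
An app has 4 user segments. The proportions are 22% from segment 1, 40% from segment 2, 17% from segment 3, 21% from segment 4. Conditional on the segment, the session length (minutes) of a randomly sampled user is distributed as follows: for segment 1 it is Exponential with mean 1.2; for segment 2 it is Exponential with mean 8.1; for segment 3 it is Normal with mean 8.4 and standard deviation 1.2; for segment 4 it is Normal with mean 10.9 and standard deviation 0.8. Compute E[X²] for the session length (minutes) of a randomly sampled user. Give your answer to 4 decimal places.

90.4461

For each component E[X²] = Var + (mean)², giving 1: 2.88; 2: 131.22; 3: 72; 4: 119.45.
Overall E[X²] = 0.22·2.88 + 0.4·131.22 + 0.17·72 + 0.21·119.45 = 90.4461.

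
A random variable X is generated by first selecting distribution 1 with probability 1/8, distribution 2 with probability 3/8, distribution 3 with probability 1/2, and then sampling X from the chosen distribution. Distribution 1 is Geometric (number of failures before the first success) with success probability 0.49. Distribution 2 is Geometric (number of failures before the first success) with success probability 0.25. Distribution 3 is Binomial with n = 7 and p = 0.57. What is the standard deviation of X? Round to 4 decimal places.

2.5555

Per component, 1: μ=1.04082, E[X²]=3.20741; 2: μ=3, E[X²]=21; 3: μ=3.99, E[X²]=17.6358.
E[X] = 0.125·1.04082 + 0.375·3 + 0.5·3.99 = 3.2501.
E[X²] = 0.125·3.20741 + 0.375·21 + 0.5·17.6358 = 17.0938.
Var(X) = E[X²] − (E[X])² = 17.0938 − 10.5632 = 6.53066.
SD(X) = √6.53066 = 2.55552.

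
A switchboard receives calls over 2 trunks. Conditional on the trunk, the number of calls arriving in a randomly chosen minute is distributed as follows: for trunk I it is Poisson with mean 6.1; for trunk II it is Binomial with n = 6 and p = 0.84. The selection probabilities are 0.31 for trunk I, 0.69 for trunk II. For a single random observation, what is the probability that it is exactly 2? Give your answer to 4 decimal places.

0.0177

Conditional on each trunk, P(X = 2): I: 0.0417286; II: 0.00693633.
By total probability, P(X = 2) = 0.31·0.0417286 + 0.69·0.00693633 = 0.0177219.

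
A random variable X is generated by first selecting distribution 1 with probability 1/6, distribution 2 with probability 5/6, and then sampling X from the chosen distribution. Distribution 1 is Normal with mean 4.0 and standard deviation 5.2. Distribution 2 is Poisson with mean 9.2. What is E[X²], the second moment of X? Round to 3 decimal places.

For each component E[X²] = Var + (mean)², giving 1: 43.04; 2: 93.84.
Overall E[X²] = 0.166667·43.04 + 0.833333·93.84 = 85.3733.

85.373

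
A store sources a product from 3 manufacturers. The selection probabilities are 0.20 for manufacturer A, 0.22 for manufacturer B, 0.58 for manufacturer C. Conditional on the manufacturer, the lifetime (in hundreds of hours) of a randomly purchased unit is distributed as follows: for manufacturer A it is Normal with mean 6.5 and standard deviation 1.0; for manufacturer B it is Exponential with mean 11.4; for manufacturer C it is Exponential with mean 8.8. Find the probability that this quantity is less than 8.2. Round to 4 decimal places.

Conditional on each manufacturer, P(X < 8.2): A: 0.955435; B: 0.512906; C: 0.606163.
By total probability, P(X < 8.2) = 0.2·0.955435 + 0.22·0.512906 + 0.58·0.606163 = 0.655501.

0.6555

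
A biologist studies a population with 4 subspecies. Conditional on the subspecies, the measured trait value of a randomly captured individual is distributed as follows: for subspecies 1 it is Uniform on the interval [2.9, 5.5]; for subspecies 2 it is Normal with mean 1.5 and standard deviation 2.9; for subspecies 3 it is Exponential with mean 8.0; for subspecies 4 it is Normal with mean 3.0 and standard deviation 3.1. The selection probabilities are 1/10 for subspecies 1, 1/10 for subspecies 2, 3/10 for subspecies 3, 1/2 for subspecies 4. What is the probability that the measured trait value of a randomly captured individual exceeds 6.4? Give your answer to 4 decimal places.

0.2075

Conditional on each subspecies, P(X > 6.4): 1: 0; 2: 0.045547; 3: 0.449329; 4: 0.13637.
By total probability, P(X > 6.4) = 0.1·0 + 0.1·0.045547 + 0.3·0.449329 + 0.5·0.13637 = 0.207538.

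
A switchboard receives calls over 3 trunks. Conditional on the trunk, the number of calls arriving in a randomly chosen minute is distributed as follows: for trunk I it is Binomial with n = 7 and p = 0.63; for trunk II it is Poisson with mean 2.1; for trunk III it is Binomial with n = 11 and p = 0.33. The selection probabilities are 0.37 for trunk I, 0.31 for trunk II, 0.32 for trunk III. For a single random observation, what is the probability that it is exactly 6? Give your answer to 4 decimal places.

Conditional on each trunk, P(X = 6): I: 0.161936; II: 0.014587; III: 0.0805563.
By total probability, P(X = 6) = 0.37·0.161936 + 0.31·0.014587 + 0.32·0.0805563 = 0.0902163.

0.0902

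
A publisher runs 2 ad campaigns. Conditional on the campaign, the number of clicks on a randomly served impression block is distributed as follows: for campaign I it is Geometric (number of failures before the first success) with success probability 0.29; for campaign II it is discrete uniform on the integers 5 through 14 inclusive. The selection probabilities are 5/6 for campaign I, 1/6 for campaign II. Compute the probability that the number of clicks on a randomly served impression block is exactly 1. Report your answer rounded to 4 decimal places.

Conditional on each campaign, P(X = 1): I: 0.2059; II: 0.
By total probability, P(X = 1) = 0.833333·0.2059 + 0.166667·0 = 0.171583.

0.1716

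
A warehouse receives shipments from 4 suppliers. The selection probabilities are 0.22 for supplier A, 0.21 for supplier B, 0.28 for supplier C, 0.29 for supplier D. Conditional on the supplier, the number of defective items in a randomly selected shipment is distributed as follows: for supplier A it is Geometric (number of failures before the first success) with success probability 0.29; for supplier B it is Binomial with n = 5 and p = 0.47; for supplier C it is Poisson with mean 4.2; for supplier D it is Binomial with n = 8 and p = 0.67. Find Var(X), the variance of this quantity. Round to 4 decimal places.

Per component, A: μ=2.44828, E[X²]=14.4364; B: μ=2.35, E[X²]=6.768; C: μ=4.2, E[X²]=21.84; D: μ=5.36, E[X²]=30.4984.
E[X] = 0.22·2.44828 + 0.21·2.35 + 0.28·4.2 + 0.29·5.36 = 3.76252.
E[X²] = 0.22·14.4364 + 0.21·6.768 + 0.28·21.84 + 0.29·30.4984 = 19.557.
Var(X) = E[X²] − (E[X])² = 19.557 − 14.1566 = 5.40046.

5.4005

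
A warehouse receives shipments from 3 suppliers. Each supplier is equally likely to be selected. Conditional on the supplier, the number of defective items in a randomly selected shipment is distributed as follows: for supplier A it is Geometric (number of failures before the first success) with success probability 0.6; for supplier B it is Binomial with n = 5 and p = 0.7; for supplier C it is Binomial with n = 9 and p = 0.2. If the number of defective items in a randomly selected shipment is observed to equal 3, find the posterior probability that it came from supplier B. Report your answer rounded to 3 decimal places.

0.590

Likelihoods P(X=3 | ·): A: 0.0384; B: 0.3087; C: 0.176161.
Posterior ∝ prior × likelihood. Numerator for B: 0.333333·0.3087 = 0.1029.
Normalizing constant: 0.333333·0.0384 + 0.333333·0.3087 + 0.333333·0.176161 = 0.17442.
P(B | observation) = 0.1029 / 0.17442 = 0.589954.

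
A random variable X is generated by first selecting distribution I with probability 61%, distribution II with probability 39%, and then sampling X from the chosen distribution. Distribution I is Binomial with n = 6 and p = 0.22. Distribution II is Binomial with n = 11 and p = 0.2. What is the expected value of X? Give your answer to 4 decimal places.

1.6632

Component means — I: 1.32; II: 2.2.
E[X] = 0.61·1.32 + 0.39·2.2 = 1.6632.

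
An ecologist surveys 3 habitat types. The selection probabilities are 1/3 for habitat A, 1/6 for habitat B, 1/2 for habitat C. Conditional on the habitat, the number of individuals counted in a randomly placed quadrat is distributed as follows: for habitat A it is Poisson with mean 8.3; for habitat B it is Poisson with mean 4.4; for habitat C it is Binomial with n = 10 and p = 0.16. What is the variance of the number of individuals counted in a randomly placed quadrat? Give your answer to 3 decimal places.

Per component, A: μ=8.3, E[X²]=77.19; B: μ=4.4, E[X²]=23.76; C: μ=1.6, E[X²]=3.904.
E[X] = 0.333333·8.3 + 0.166667·4.4 + 0.5·1.6 = 4.3.
E[X²] = 0.333333·77.19 + 0.166667·23.76 + 0.5·3.904 = 31.642.
Var(X) = E[X²] − (E[X])² = 31.642 − 18.49 = 13.152.

13.152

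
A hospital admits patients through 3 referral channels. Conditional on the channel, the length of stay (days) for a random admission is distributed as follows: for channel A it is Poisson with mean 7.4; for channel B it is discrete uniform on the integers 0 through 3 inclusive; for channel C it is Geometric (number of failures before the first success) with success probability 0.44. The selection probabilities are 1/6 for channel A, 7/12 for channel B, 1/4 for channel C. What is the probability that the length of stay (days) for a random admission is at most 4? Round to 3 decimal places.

0.843

Conditional on each channel, P(X ≤ 4): A: 0.139525; B: 1; C: 0.944927.
By total probability, P(X ≤ 4) = 0.166667·0.139525 + 0.583333·1 + 0.25·0.944927 = 0.842819.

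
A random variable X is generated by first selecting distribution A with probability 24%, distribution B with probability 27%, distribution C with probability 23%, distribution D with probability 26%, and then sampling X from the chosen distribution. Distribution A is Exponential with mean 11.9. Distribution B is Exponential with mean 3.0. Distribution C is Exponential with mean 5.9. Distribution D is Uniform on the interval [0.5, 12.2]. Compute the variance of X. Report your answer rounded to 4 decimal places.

Per component, A: μ=11.9, E[X²]=283.22; B: μ=3, E[X²]=18; C: μ=5.9, E[X²]=69.62; D: μ=6.35, E[X²]=51.73.
E[X] = 0.24·11.9 + 0.27·3 + 0.23·5.9 + 0.26·6.35 = 6.674.
E[X²] = 0.24·283.22 + 0.27·18 + 0.23·69.62 + 0.26·51.73 = 102.295.
Var(X) = E[X²] − (E[X])² = 102.295 − 44.5423 = 57.7529.

57.7529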